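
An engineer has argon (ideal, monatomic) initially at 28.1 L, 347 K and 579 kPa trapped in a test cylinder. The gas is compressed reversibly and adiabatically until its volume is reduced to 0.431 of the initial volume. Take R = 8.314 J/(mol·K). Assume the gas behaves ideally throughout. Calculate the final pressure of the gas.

Adiabatic: TV^(γ−1) = const ⇒ T₂ = 347×(2.32)^0.667 = 608 K; PV^γ = const ⇒ P₂ = 2350 kPa.

2350 kPa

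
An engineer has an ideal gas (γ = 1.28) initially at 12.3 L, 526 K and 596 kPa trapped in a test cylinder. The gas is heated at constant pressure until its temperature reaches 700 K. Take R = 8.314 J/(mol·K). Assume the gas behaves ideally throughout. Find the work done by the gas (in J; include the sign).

n = P₁V₁/(RT₁) = 596×12.3/(8.314×526) = 1.68 mol.
Isobaric: P stays 596 kPa; V/T = const ⇒ T₂ = 700 K, V₂ = 16.4 L.
W = PΔV = 596×(16.4−12.3) kPa·L = 2430 J.

2430 J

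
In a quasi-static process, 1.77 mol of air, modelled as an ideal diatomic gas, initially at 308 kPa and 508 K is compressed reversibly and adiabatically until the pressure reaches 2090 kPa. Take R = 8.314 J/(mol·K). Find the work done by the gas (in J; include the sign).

-13600 J

V₁ = nRT₁/P₁ = 1.77×8.314×508/308 = 24.3 L.
Adiabatic: T₂/T₁ = (P₂/P₁)^((γ−1)/γ) ⇒ T₂ = 508×(6.79)^0.286 = 878 K; V₂ = 6.18 L.
ΔU = nCvΔT = 1.77×20.8×(878−508) = 13600 J.
Q = 0 for an adiabatic process, so W = −ΔU = -13600 J.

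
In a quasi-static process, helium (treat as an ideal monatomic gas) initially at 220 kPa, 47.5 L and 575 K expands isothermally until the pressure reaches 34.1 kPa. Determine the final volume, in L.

306 L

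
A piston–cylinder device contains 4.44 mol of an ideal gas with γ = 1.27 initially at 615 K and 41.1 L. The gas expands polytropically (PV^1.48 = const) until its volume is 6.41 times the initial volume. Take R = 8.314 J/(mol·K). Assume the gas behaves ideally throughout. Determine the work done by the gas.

P₁ = nRT₁/V₁ = 4.44×8.314×615/41.1 = 552 kPa.
Polytropic n=1.48: T₂ = T₁(V₁/V₂)^(n−1) = 615×(0.156)^0.48 = 252 K; P₂ = P₁(V₁/V₂)^n = 35.3 kPa.
W = (P₁V₁−P₂V₂)/(n−1) = (552×41.1−35.3×263)/0.48 = 27900 J.

27900 J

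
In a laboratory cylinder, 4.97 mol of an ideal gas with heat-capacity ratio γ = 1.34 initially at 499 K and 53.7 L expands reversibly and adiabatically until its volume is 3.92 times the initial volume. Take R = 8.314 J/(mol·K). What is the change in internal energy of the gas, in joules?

P₁ = nRT₁/V₁ = 4.97×8.314×499/53.7 = 384 kPa.
Adiabatic: TV^(γ−1) = const ⇒ T₂ = 499×(0.255)^0.340 = 314 K; PV^γ = const ⇒ P₂ = 61.6 kPa.
For an ideal gas ΔU = nCvΔT with Cv = R/(γ−1) = 24.5 J/(mol·K).
ΔU = 4.97×24.5×(314−499) = -22500 J.

-22500 J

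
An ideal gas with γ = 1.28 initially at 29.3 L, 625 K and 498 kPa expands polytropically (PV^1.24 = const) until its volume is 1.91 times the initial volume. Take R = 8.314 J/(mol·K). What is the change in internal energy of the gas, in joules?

n = P₁V₁/(RT₁) = 498×29.3/(8.314×625) = 2.81 mol.
Polytropic n=1.24: T₂ = T₁(V₁/V₂)^(n−1) = 625×(0.524)^0.24 = 535 K; P₂ = P₁(V₁/V₂)^n = 223 kPa.
For an ideal gas ΔU = nCvΔT with Cv = R/(γ−1) = 29.7 J/(mol·K).
ΔU = 2.81×29.7×(535−625) = -7500 J.

-7500 J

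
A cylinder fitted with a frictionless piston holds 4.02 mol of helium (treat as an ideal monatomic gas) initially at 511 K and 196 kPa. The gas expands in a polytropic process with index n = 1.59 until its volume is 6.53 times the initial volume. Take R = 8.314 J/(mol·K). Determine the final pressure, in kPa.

V₁ = nRT₁/P₁ = 4.02×8.314×511/196 = 87.1 L.
Polytropic n=1.59: T₂ = T₁(V₁/V₂)^(n−1) = 511×(0.153)^0.59 = 169 K; P₂ = P₁(V₁/V₂)^n = 9.92 kPa.

9.92 kPa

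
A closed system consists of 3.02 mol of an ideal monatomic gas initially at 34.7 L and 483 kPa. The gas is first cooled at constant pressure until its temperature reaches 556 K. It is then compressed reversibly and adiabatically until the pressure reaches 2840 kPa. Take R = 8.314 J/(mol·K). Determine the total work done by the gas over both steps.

T₁ = P₁V₁/(nR) = 483×34.7/(3.02×8.314) = 668 K.
Step 1 — Isobaric: P stays 483 kPa; V/T = const ⇒ T₂ = 556 K, V₂ = 28.9 L.
W = PΔV = 483×(28.9−34.7) kPa·L = -2800 J.
ΔU = nCvΔT = 3.02×12.5×(556−668) = -4200 J.
Q = ΔU + W = nCpΔT = -7000 J.
State after step 1: P = 483 kPa, V = 28.9 L, T = 556 K.
Step 2 — Adiabatic: T₂/T₁ = (P₂/P₁)^((γ−1)/γ) ⇒ T₂ = 556×(5.88)^0.400 = 1130 K; V₂ = 9.98 L.
ΔU = nCvΔT = 3.02×12.5×(1130−556) = 21600 J.
Q = 0 for an adiabatic process, so W = −ΔU = -21600 J.
Net over both steps: W = -24400 J, Q = -7000 J, ΔU = 17400 J.

-24400 J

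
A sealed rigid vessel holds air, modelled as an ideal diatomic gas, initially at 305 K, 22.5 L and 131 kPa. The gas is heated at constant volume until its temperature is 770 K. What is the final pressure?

Isochoric: V stays 22.5 L; P/T = const ⇒ T₂ = 770 K, P₂ = 331 kPa.

331 kPa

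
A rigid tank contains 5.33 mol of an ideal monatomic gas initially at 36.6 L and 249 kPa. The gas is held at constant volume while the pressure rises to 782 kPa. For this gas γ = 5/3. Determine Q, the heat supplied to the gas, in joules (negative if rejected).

T₁ = P₁V₁/(nR) = 249×36.6/(5.33×8.314) = 206 K.
Isochoric: V stays 36.6 L; P/T = const ⇒ T₂ = 646 K, P₂ = 782 kPa.
W = 0 (no volume change).
ΔU = nCvΔT = 5.33×12.5×(646−206) = 29300 J.
Q = ΔU = 29300 J.

29300 J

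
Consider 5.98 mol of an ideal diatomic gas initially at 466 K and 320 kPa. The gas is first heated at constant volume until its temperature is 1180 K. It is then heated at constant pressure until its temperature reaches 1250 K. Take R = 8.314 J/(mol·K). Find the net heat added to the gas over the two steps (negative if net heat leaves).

101000 J

V₁ = nRT₁/P₁ = 5.98×8.314×466/320 = 72.4 L.
Step 1 — Isochoric: V stays 72.4 L; P/T = const ⇒ T₂ = 1180 K, P₂ = 810 kPa.
W = 0 (no volume change).
ΔU = nCvΔT = 5.98×20.8×(1180−466) = 88700 J.
Q = ΔU = 88700 J.
State after step 1: P = 810 kPa, V = 72.4 L, T = 1180 K.
Step 2 — Isobaric: P stays 810 kPa; V/T = const ⇒ T₂ = 1250 K, V₂ = 76.7 L.
W = PΔV = 810×(76.7−72.4) kPa·L = 3480 J.
ΔU = nCvΔT = 5.98×20.8×(1250−1180) = 8700 J.
Q = ΔU + W = nCpΔT = 12200 J.
Net over both steps: W = 3480 J, Q = 101000 J, ΔU = 97400 J.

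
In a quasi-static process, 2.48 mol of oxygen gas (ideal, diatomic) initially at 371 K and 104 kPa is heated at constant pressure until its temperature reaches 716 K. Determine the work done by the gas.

7110 J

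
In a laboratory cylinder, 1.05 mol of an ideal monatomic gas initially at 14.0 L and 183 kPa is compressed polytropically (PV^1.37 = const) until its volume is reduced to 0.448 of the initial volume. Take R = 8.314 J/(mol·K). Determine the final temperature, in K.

395 K

T₁ = P₁V₁/(nR) = 183×14.0/(1.05×8.314) = 293 K.
Polytropic n=1.37: T₂ = T₁(V₁/V₂)^(n−1) = 293×(2.23)^0.37 = 395 K; P₂ = P₁(V₁/V₂)^n = 550 kPa.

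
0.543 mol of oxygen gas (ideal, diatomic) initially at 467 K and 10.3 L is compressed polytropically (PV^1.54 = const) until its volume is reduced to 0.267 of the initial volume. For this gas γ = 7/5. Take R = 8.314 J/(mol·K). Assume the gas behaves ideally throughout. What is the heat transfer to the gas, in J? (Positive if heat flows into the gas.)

P₁ = nRT₁/V₁ = 0.543×8.314×467/10.3 = 205 kPa.
Polytropic n=1.54: T₂ = T₁(V₁/V₂)^(n−1) = 467×(3.75)^0.54 = 953 K; P₂ = P₁(V₁/V₂)^n = 1560 kPa.
W = (P₁V₁−P₂V₂)/(n−1) = (205×10.3−1560×2.75)/0.54 = -4060 J.
ΔU = nCvΔT = 0.543×20.8×(953−467) = 5480 J.
Q = ΔU + W = 1420 J.

1420 J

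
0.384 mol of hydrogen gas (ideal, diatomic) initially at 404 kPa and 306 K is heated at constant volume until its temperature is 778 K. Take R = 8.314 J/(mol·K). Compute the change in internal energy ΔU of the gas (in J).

3770 J

V₁ = nRT₁/P₁ = 0.384×8.314×306/404 = 2.42 L.
Isochoric: V stays 2.42 L; P/T = const ⇒ T₂ = 778 K, P₂ = 1030 kPa.
For an ideal gas ΔU = nCvΔT with Cv = (5/2)R = 20.8 J/(mol·K).
ΔU = 0.384×20.8×(778−306) = 3770 J.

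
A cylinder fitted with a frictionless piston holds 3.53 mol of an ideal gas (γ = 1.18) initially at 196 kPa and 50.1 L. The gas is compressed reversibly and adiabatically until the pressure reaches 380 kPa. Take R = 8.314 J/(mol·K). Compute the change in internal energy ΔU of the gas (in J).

5800 J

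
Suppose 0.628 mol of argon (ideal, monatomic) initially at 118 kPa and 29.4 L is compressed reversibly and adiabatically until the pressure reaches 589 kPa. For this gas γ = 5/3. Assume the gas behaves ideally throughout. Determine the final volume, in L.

T₁ = P₁V₁/(nR) = 118×29.4/(0.628×8.314) = 664 K.
Adiabatic: T₂/T₁ = (P₂/P₁)^((γ−1)/γ) ⇒ T₂ = 664×(4.99)^0.400 = 1260 K; V₂ = 11.2 L.

11.2 L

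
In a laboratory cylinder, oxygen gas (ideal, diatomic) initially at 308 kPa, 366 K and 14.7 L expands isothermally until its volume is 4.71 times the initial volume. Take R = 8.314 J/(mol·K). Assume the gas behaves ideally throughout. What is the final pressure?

Isothermal: T stays 366 K; PV = const ⇒ V₂ = 69.2 L, P₂ = 65.4 kPa.

65.4 kPa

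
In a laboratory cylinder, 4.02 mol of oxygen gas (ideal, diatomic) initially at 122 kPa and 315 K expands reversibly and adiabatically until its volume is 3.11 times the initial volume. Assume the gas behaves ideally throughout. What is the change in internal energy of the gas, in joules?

-9600 J

V₁ = nRT₁/P₁ = 4.02×8.314×315/122 = 86.3 L.
Adiabatic: TV^(γ−1) = const ⇒ T₂ = 315×(0.322)^0.400 = 200 K; PV^γ = const ⇒ P₂ = 24.9 kPa.
For an ideal gas ΔU = nCvΔT with Cv = (5/2)R = 20.8 J/(mol·K).
ΔU = 4.02×20.8×(200−315) = -9600 J.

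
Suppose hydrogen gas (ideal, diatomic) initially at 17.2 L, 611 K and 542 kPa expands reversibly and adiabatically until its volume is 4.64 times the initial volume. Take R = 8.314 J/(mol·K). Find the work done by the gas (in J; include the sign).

n = P₁V₁/(RT₁) = 542×17.2/(8.314×611) = 1.84 mol.
Adiabatic: TV^(γ−1) = const ⇒ T₂ = 611×(0.216)^0.400 = 331 K; PV^γ = const ⇒ P₂ = 63.2 kPa.
ΔU = nCvΔT = 1.84×20.8×(331−611) = -10700 J.
Q = 0 for an adiabatic process, so W = −ΔU = 10700 J.

10700 J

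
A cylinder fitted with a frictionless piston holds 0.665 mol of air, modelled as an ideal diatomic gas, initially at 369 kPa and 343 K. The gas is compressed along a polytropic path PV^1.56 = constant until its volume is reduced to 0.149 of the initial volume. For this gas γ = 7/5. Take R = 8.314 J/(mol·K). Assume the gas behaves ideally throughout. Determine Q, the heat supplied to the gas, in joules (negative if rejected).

V₁ = nRT₁/P₁ = 0.665×8.314×343/369 = 5.14 L.
Polytropic n=1.56: T₂ = T₁(V₁/V₂)^(n−1) = 343×(6.71)^0.56 = 996 K; P₂ = P₁(V₁/V₂)^n = 7190 kPa.
W = (P₁V₁−P₂V₂)/(n−1) = (369×5.14−7190×0.766)/0.56 = -6450 J.
ΔU = nCvΔT = 0.665×20.8×(996−343) = 9030 J.
Q = ΔU + W = 2580 J.

2580 J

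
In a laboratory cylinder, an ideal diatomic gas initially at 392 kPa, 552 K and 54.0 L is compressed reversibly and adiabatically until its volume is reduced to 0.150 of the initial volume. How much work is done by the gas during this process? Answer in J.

-60100 J

n = P₁V₁/(RT₁) = 392×54.0/(8.314×552) = 4.61 mol.
Adiabatic: TV^(γ−1) = const ⇒ T₂ = 552×(6.67)^0.400 = 1180 K; PV^γ = const ⇒ P₂ = 5580 kPa.
ΔU = nCvΔT = 4.61×20.8×(1180−552) = 60100 J.
Q = 0 for an adiabatic process, so W = −ΔU = -60100 J.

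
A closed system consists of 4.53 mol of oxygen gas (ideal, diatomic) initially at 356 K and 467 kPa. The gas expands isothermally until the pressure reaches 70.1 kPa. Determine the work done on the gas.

-25400 J

V₁ = nRT₁/P₁ = 4.53×8.314×356/467 = 28.7 L.
Isothermal: T stays 356 K; PV = const ⇒ V₂ = 191 L, P₂ = 70.1 kPa.
W = nRT ln(V₂/V₁) = 4.53×8.314×356×ln(6.66) = 25400 J.
Work done on the gas = −W_by = -25400 J.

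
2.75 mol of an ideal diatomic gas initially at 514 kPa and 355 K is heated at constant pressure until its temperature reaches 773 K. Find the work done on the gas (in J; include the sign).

-9560 J

V₁ = nRT₁/P₁ = 2.75×8.314×355/514 = 15.8 L.
Isobaric: P stays 514 kPa; V/T = const ⇒ T₂ = 773 K, V₂ = 34.4 L.
W = PΔV = 514×(34.4−15.8) kPa·L = 9560 J.
Work done on the gas = −W_by = -9560 J.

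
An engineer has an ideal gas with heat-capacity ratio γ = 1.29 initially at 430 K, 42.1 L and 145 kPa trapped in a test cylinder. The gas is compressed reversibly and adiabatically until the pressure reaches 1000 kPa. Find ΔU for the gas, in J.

11400 J

n = P₁V₁/(RT₁) = 145×42.1/(8.314×430) = 1.71 mol.
Adiabatic: T₂/T₁ = (P₂/P₁)^((γ−1)/γ) ⇒ T₂ = 430×(6.90)^0.225 = 664 K; V₂ = 9.42 L.
For an ideal gas ΔU = nCvΔT with Cv = R/(γ−1) = 28.7 J/(mol·K).
ΔU = 1.71×28.7×(664−430) = 11400 J.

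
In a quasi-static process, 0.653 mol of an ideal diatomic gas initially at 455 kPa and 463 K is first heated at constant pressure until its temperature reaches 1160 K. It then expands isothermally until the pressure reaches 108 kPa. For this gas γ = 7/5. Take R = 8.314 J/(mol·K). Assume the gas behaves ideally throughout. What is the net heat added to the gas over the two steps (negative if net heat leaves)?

22300 J

V₁ = nRT₁/P₁ = 0.653×8.314×463/455 = 5.52 L.
Step 1 — Isobaric: P stays 455 kPa; V/T = const ⇒ T₂ = 1160 K, V₂ = 13.8 L.
W = PΔV = 455×(13.8−5.52) kPa·L = 3780 J.
ΔU = nCvΔT = 0.653×20.8×(1160−463) = 9460 J.
Q = ΔU + W = nCpΔT = 13200 J.
State after step 1: P = 455 kPa, V = 13.8 L, T = 1160 K.
Step 2 — Isothermal: T stays 1160 K; PV = const ⇒ V₂ = 58.3 L, P₂ = 108 kPa.
ΔU = 0 (ideal gas, T constant).
W = nRT ln(V₂/V₁) = 0.653×8.314×1160×ln(4.21) = 9060 J.
Q = ΔU + W = 9060 J.
Net over both steps: W = 12800 J, Q = 22300 J, ΔU = 9460 J.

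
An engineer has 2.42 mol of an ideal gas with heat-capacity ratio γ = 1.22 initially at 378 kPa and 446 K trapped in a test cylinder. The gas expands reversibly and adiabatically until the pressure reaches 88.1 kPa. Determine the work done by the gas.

9420 J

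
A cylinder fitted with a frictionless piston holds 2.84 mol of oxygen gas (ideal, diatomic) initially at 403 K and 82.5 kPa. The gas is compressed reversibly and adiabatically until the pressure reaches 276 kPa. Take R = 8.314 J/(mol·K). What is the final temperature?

V₁ = nRT₁/P₁ = 2.84×8.314×403/82.5 = 115 L.
Adiabatic: T₂/T₁ = (P₂/P₁)^((γ−1)/γ) ⇒ T₂ = 403×(3.35)^0.286 = 569 K; V₂ = 48.7 L.

569 K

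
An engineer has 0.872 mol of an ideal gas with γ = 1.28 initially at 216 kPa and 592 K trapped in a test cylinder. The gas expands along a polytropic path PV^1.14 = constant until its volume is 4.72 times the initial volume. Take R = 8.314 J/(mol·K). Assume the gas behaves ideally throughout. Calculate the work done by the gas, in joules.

5990 J

V₁ = nRT₁/P₁ = 0.872×8.314×592/216 = 19.9 L.
Polytropic n=1.14: T₂ = T₁(V₁/V₂)^(n−1) = 592×(0.212)^0.14 = 476 K; P₂ = P₁(V₁/V₂)^n = 36.8 kPa.
W = (P₁V₁−P₂V₂)/(n−1) = (216×19.9−36.8×93.8)/0.14 = 5990 J.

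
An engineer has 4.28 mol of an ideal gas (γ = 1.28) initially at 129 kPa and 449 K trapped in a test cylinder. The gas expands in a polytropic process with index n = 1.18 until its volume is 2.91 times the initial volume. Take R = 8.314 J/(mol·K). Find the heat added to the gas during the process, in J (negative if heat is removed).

V₁ = nRT₁/P₁ = 4.28×8.314×449/129 = 124 L.
Polytropic n=1.18: T₂ = T₁(V₁/V₂)^(n−1) = 449×(0.344)^0.18 = 370 K; P₂ = P₁(V₁/V₂)^n = 36.6 kPa.
W = (P₁V₁−P₂V₂)/(n−1) = (129×124−36.6×360)/0.18 = 15500 J.
ΔU = nCvΔT = 4.28×29.7×(370−449) = -9980 J.
Q = ΔU + W = 5540 J.

5540 J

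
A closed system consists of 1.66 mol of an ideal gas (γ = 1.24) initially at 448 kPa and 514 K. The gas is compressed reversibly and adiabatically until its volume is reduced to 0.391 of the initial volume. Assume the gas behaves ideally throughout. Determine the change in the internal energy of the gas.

7470 J

V₁ = nRT₁/P₁ = 1.66×8.314×514/448 = 15.8 L.
Adiabatic: TV^(γ−1) = const ⇒ T₂ = 514×(2.56)^0.240 = 644 K; PV^γ = const ⇒ P₂ = 1440 kPa.
For an ideal gas ΔU = nCvΔT with Cv = R/(γ−1) = 34.6 J/(mol·K).
ΔU = 1.66×34.6×(644−514) = 7470 J.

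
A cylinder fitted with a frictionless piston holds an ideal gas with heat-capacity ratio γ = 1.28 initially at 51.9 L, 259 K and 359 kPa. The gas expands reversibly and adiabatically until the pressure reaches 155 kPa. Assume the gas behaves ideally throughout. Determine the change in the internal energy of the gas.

n = P₁V₁/(RT₁) = 359×51.9/(8.314×259) = 8.65 mol.
Adiabatic: T₂/T₁ = (P₂/P₁)^((γ−1)/γ) ⇒ T₂ = 259×(0.432)^0.219 = 216 K; V₂ = 100 L.
For an ideal gas ΔU = nCvΔT with Cv = R/(γ−1) = 29.7 J/(mol·K).
ΔU = 8.65×29.7×(216−259) = -11200 J.

-11200 J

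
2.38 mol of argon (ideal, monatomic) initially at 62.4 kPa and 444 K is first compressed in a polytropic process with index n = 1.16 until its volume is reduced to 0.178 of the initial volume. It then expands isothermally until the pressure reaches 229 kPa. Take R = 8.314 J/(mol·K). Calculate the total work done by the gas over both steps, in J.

-9340 J

V₁ = nRT₁/P₁ = 2.38×8.314×444/62.4 = 141 L.
Step 1 — Polytropic n=1.16: T₂ = T₁(V₁/V₂)^(n−1) = 444×(5.62)^0.16 = 585 K; P₂ = P₁(V₁/V₂)^n = 462 kPa.
W = (P₁V₁−P₂V₂)/(n−1) = (62.4×141−462×25.1)/0.16 = -17500 J.
ΔU = nCvΔT = 2.38×12.5×(585−444) = 4190 J.
Q = ΔU + W = -13300 J.
State after step 1: P = 462 kPa, V = 25.1 L, T = 585 K.
Step 2 — Isothermal: T stays 585 K; PV = const ⇒ V₂ = 50.6 L, P₂ = 229 kPa.
ΔU = 0 (ideal gas, T constant).
W = nRT ln(V₂/V₁) = 2.38×8.314×585×ln(2.02) = 8130 J.
Q = ΔU + W = 8130 J.
Net over both steps: W = -9340 J, Q = -5140 J, ΔU = 4190 J.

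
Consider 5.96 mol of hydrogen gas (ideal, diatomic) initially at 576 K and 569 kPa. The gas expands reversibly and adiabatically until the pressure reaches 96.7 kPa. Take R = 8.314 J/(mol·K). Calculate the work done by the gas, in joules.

28400 J

V₁ = nRT₁/P₁ = 5.96×8.314×576/569 = 50.2 L.
Adiabatic: T₂/T₁ = (P₂/P₁)^((γ−1)/γ) ⇒ T₂ = 576×(0.170)^0.286 = 347 K; V₂ = 178 L.
ΔU = nCvΔT = 5.96×20.8×(347−576) = -28400 J.
Q = 0 for an adiabatic process, so W = −ΔU = 28400 J.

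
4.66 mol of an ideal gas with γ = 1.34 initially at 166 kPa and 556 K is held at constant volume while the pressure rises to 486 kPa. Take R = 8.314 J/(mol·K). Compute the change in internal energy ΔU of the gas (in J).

122000 J

V₁ = nRT₁/P₁ = 4.66×8.314×556/166 = 130 L.
Isochoric: V stays 130 L; P/T = const ⇒ T₂ = 1630 K, P₂ = 486 kPa.
For an ideal gas ΔU = nCvΔT with Cv = R/(γ−1) = 24.5 J/(mol·K).
ΔU = 4.66×24.5×(1630−556) = 122000 J.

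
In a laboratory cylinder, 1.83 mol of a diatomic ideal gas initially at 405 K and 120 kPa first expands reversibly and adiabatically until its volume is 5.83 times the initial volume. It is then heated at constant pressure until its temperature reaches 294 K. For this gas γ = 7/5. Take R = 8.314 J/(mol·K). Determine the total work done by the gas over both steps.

V₁ = nRT₁/P₁ = 1.83×8.314×405/120 = 51.3 L.
Step 1 — Adiabatic: TV^(γ−1) = const ⇒ T₂ = 405×(0.172)^0.400 = 200 K; PV^γ = const ⇒ P₂ = 10.2 kPa.
ΔU = nCvΔT = 1.83×20.8×(200−405) = -7790 J.
Q = 0 for an adiabatic process, so W = −ΔU = 7790 J.
State after step 1: P = 10.2 kPa, V = 299 L, T = 200 K.
Step 2 — Isobaric: P stays 10.2 kPa; V/T = const ⇒ T₂ = 294 K, V₂ = 440 L.
W = PΔV = 10.2×(440−299) kPa·L = 1430 J.
ΔU = nCvΔT = 1.83×20.8×(294−200) = 3570 J.
Q = ΔU + W = nCpΔT = 5000 J.
Net over both steps: W = 9220 J, Q = 5000 J, ΔU = -4220 J.

9220 J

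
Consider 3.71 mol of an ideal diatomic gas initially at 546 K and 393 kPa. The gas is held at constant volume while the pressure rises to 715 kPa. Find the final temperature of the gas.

993 K

V₁ = nRT₁/P₁ = 3.71×8.314×546/393 = 42.9 L.
Isochoric: V stays 42.9 L; P/T = const ⇒ T₂ = 993 K, P₂ = 715 kPa.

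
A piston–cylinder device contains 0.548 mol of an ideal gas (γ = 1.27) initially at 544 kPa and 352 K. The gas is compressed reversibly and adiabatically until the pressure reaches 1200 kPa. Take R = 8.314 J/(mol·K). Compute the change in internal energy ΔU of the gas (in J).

V₁ = nRT₁/P₁ = 0.548×8.314×352/544 = 2.95 L.
Adiabatic: T₂/T₁ = (P₂/P₁)^((γ−1)/γ) ⇒ T₂ = 352×(2.21)^0.213 = 416 K; V₂ = 1.58 L.
For an ideal gas ΔU = nCvΔT with Cv = R/(γ−1) = 30.8 J/(mol·K).
ΔU = 0.548×30.8×(416−352) = 1090 J.

1090 J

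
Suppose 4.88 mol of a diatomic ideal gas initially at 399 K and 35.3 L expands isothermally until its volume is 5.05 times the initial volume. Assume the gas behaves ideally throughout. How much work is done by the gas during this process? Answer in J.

26200 J

P₁ = nRT₁/V₁ = 4.88×8.314×399/35.3 = 459 kPa.
Isothermal: T stays 399 K; PV = const ⇒ V₂ = 178 L, P₂ = 90.8 kPa.
W = nRT ln(V₂/V₁) = 4.88×8.314×399×ln(5.05) = 26200 J.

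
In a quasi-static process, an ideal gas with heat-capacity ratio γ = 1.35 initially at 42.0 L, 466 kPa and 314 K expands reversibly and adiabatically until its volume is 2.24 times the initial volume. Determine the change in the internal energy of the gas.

n = P₁V₁/(RT₁) = 466×42.0/(8.314×314) = 7.50 mol.
Adiabatic: TV^(γ−1) = const ⇒ T₂ = 314×(0.446)^0.350 = 237 K; PV^γ = const ⇒ P₂ = 157 kPa.
For an ideal gas ΔU = nCvΔT with Cv = R/(γ−1) = 23.8 J/(mol·K).
ΔU = 7.50×23.8×(237−314) = -13800 J.

-13800 J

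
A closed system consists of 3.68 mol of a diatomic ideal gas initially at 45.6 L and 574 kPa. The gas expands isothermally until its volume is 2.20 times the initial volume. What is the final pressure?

261 kPa

T₁ = P₁V₁/(nR) = 574×45.6/(3.68×8.314) = 855 K.
Isothermal: T stays 855 K; PV = const ⇒ V₂ = 100 L, P₂ = 261 kPa.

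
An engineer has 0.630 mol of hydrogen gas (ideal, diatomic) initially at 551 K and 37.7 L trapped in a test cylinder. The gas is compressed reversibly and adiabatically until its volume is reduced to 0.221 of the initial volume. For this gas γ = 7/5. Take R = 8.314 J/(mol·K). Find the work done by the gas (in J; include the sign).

P₁ = nRT₁/V₁ = 0.630×8.314×551/37.7 = 76.6 kPa.
Adiabatic: TV^(γ−1) = const ⇒ T₂ = 551×(4.52)^0.400 = 1010 K; PV^γ = const ⇒ P₂ = 634 kPa.
ΔU = nCvΔT = 0.630×20.8×(1010−551) = 5980 J.
Q = 0 for an adiabatic process, so W = −ΔU = -5980 J.

-5980 J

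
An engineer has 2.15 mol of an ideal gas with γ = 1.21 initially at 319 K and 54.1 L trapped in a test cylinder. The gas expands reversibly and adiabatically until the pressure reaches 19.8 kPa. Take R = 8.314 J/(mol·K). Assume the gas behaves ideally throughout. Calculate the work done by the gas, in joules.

6840 J

P₁ = nRT₁/V₁ = 2.15×8.314×319/54.1 = 105 kPa.
Adiabatic: T₂/T₁ = (P₂/P₁)^((γ−1)/γ) ⇒ T₂ = 319×(0.188)^0.174 = 239 K; V₂ = 215 L.
ΔU = nCvΔT = 2.15×39.6×(239−319) = -6840 J.
Q = 0 for an adiabatic process, so W = −ΔU = 6840 J.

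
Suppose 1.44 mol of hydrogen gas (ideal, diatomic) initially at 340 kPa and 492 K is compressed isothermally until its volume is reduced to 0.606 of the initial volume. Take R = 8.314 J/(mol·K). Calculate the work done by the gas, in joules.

-2950 J

V₁ = nRT₁/P₁ = 1.44×8.314×492/340 = 17.3 L.
Isothermal: T stays 492 K; PV = const ⇒ V₂ = 10.5 L, P₂ = 561 kPa.
W = nRT ln(V₂/V₁) = 1.44×8.314×492×ln(0.606) = -2950 J.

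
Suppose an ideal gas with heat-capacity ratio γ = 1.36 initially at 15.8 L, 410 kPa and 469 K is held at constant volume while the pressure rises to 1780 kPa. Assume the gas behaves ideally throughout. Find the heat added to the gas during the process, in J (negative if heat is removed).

60100 J

n = P₁V₁/(RT₁) = 410×15.8/(8.314×469) = 1.66 mol.
Isochoric: V stays 15.8 L; P/T = const ⇒ T₂ = 2040 K, P₂ = 1780 kPa.
W = 0 (no volume change).
ΔU = nCvΔT = 1.66×23.1×(2040−469) = 60100 J.
Q = ΔU = 60100 J.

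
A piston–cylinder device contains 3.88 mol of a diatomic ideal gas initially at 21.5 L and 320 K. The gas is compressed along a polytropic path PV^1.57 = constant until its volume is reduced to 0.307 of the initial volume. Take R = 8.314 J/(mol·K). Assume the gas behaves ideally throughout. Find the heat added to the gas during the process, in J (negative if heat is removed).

7390 J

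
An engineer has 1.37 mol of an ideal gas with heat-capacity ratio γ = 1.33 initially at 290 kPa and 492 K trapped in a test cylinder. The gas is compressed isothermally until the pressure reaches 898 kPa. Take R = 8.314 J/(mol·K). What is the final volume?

V₁ = nRT₁/P₁ = 1.37×8.314×492/290 = 19.3 L.
Isothermal: T stays 492 K; PV = const ⇒ V₂ = 6.24 L, P₂ = 898 kPa.

6.24 L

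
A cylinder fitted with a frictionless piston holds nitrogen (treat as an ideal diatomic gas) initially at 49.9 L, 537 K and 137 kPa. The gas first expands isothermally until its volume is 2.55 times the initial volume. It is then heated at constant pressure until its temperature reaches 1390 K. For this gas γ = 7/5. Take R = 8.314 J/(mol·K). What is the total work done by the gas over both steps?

17300 J

n = P₁V₁/(RT₁) = 137×49.9/(8.314×537) = 1.53 mol.
Step 1 — Isothermal: T stays 537 K; PV = const ⇒ V₂ = 127 L, P₂ = 53.7 kPa.
ΔU = 0 (ideal gas, T constant).
W = nRT ln(V₂/V₁) = 1.53×8.314×537×ln(2.55) = 6400 J.
Q = ΔU + W = 6400 J.
State after step 1: P = 53.7 kPa, V = 127 L, T = 537 K.
Step 2 — Isobaric: P stays 53.7 kPa; V/T = const ⇒ T₂ = 1390 K, V₂ = 329 L.
W = PΔV = 53.7×(329−127) kPa·L = 10900 J.
ΔU = nCvΔT = 1.53×20.8×(1390−537) = 27100 J.
Q = ΔU + W = nCpΔT = 38000 J.
Net over both steps: W = 17300 J, Q = 44400 J, ΔU = 27100 J.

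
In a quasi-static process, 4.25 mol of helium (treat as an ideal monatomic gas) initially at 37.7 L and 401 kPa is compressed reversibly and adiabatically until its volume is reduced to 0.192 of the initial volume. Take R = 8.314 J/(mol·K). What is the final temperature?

1290 K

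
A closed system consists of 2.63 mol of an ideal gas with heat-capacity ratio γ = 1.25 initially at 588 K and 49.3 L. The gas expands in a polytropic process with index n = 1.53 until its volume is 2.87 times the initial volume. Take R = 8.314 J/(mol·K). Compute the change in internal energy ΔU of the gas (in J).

-22000 J

P₁ = nRT₁/V₁ = 2.63×8.314×588/49.3 = 261 kPa.
Polytropic n=1.53: T₂ = T₁(V₁/V₂)^(n−1) = 588×(0.348)^0.53 = 336 K; P₂ = P₁(V₁/V₂)^n = 52.0 kPa.
For an ideal gas ΔU = nCvΔT with Cv = R/(γ−1) = 33.3 J/(mol·K).
ΔU = 2.63×33.3×(336−588) = -22000 J.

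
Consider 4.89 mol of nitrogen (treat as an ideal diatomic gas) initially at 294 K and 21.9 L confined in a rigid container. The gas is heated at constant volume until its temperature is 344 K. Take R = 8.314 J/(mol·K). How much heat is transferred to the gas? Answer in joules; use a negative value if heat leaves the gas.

P₁ = nRT₁/V₁ = 4.89×8.314×294/21.9 = 546 kPa.
Isochoric: V stays 21.9 L; P/T = const ⇒ T₂ = 344 K, P₂ = 639 kPa.
W = 0 (no volume change).
ΔU = nCvΔT = 4.89×20.8×(344−294) = 5080 J.
Q = ΔU = 5080 J.

5080 J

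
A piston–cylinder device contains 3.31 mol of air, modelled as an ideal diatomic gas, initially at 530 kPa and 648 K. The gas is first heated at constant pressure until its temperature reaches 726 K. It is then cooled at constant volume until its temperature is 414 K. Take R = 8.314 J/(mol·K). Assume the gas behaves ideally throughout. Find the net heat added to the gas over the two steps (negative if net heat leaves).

V₁ = nRT₁/P₁ = 3.31×8.314×648/530 = 33.6 L.
Step 1 — Isobaric: P stays 530 kPa; V/T = const ⇒ T₂ = 726 K, V₂ = 37.7 L.
W = PΔV = 530×(37.7−33.6) kPa·L = 2150 J.
ΔU = nCvΔT = 3.31×20.8×(726−648) = 5370 J.
Q = ΔU + W = nCpΔT = 7510 J.
State after step 1: P = 530 kPa, V = 37.7 L, T = 726 K.
Step 2 — Isochoric: V stays 37.7 L; P/T = const ⇒ T₂ = 414 K, P₂ = 302 kPa.
W = 0 (no volume change).
ΔU = nCvΔT = 3.31×20.8×(414−726) = -21500 J.
Q = ΔU = -21500 J.
Net over both steps: W = 2150 J, Q = -14000 J, ΔU = -16100 J.

-14000 J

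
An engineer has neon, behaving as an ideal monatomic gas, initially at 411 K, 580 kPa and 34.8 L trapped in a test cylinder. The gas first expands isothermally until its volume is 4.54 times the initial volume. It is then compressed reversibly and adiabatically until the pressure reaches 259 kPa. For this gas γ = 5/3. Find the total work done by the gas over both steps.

20600 J

n = P₁V₁/(RT₁) = 580×34.8/(8.314×411) = 5.91 mol.
Step 1 — Isothermal: T stays 411 K; PV = const ⇒ V₂ = 158 L, P₂ = 128 kPa.
ΔU = 0 (ideal gas, T constant).
W = nRT ln(V₂/V₁) = 5.91×8.314×411×ln(4.54) = 30500 J.
Q = ΔU + W = 30500 J.
State after step 1: P = 128 kPa, V = 158 L, T = 411 K.
Step 2 — Adiabatic: T₂/T₁ = (P₂/P₁)^((γ−1)/γ) ⇒ T₂ = 411×(2.03)^0.400 = 545 K; V₂ = 103 L.
ΔU = nCvΔT = 5.91×12.5×(545−411) = 9890 J.
Q = 0 for an adiabatic process, so W = −ΔU = -9890 J.
Net over both steps: W = 20600 J, Q = 30500 J, ΔU = 9890 J.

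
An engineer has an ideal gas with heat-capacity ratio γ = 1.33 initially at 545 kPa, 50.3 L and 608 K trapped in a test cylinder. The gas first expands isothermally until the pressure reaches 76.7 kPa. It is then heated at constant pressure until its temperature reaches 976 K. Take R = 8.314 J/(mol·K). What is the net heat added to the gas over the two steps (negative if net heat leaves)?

121000 J

n = P₁V₁/(RT₁) = 545×50.3/(8.314×608) = 5.42 mol.
Step 1 — Isothermal: T stays 608 K; PV = const ⇒ V₂ = 357 L, P₂ = 76.7 kPa.
ΔU = 0 (ideal gas, T constant).
W = nRT ln(V₂/V₁) = 5.42×8.314×608×ln(7.11) = 53800 J.
Q = ΔU + W = 53800 J.
State after step 1: P = 76.7 kPa, V = 357 L, T = 608 K.
Step 2 — Isobaric: P stays 76.7 kPa; V/T = const ⇒ T₂ = 976 K, V₂ = 574 L.
W = PΔV = 76.7×(574−357) kPa·L = 16600 J.
ΔU = nCvΔT = 5.42×25.2×(976−608) = 50300 J.
Q = ΔU + W = nCpΔT = 66900 J.
Net over both steps: W = 70300 J, Q = 121000 J, ΔU = 50300 J.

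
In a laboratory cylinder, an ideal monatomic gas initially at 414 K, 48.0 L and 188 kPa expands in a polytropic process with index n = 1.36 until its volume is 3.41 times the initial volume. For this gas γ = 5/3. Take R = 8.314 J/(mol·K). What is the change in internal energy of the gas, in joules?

-4830 J

n = P₁V₁/(RT₁) = 188×48.0/(8.314×414) = 2.62 mol.
Polytropic n=1.36: T₂ = T₁(V₁/V₂)^(n−1) = 414×(0.293)^0.36 = 266 K; P₂ = P₁(V₁/V₂)^n = 35.4 kPa.
For an ideal gas ΔU = nCvΔT with Cv = (3/2)R = 12.5 J/(mol·K).
ΔU = 2.62×12.5×(266−414) = -4830 J.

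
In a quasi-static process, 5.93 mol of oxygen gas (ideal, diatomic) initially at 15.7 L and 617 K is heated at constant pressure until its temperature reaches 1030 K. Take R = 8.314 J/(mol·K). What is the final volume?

26.2 L

P₁ = nRT₁/V₁ = 5.93×8.314×617/15.7 = 1940 kPa.
Isobaric: P stays 1940 kPa; V/T = const ⇒ T₂ = 1030 K, V₂ = 26.2 L.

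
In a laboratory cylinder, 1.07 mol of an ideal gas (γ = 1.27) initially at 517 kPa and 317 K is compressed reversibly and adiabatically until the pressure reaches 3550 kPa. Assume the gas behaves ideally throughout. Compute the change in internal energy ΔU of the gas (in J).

V₁ = nRT₁/P₁ = 1.07×8.314×317/517 = 5.45 L.
Adiabatic: T₂/T₁ = (P₂/P₁)^((γ−1)/γ) ⇒ T₂ = 317×(6.87)^0.213 = 477 K; V₂ = 1.20 L.
For an ideal gas ΔU = nCvΔT with Cv = R/(γ−1) = 30.8 J/(mol·K).
ΔU = 1.07×30.8×(477−317) = 5290 J.

5290 J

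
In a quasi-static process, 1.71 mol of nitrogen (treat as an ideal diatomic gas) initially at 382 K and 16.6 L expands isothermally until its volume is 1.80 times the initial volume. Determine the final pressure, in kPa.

182 kPa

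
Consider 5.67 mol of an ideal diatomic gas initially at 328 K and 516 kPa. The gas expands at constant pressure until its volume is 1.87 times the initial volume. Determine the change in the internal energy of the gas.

V₁ = nRT₁/P₁ = 5.67×8.314×328/516 = 30.0 L.
Isobaric: P stays 516 kPa; V/T = const ⇒ T₂ = 613 K, V₂ = 56.0 L.
For an ideal gas ΔU = nCvΔT with Cv = (5/2)R = 20.8 J/(mol·K).
ΔU = 5.67×20.8×(613−328) = 33600 J.

33600 J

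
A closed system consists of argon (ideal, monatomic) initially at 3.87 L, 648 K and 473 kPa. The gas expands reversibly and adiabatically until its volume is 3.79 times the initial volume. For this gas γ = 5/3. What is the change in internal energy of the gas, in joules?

n = P₁V₁/(RT₁) = 473×3.87/(8.314×648) = 0.340 mol.
Adiabatic: TV^(γ−1) = const ⇒ T₂ = 648×(0.264)^0.667 = 267 K; PV^γ = const ⇒ P₂ = 51.3 kPa.
For an ideal gas ΔU = nCvΔT with Cv = (3/2)R = 12.5 J/(mol·K).
ΔU = 0.340×12.5×(267−648) = -1620 J.

-1620 J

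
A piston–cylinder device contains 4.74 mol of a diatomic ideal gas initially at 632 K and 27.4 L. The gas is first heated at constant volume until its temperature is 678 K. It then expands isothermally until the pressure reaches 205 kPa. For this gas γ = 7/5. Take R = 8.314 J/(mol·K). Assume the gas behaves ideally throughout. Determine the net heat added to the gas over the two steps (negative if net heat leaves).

P₁ = nRT₁/V₁ = 4.74×8.314×632/27.4 = 909 kPa.
Step 1 — Isochoric: V stays 27.4 L; P/T = const ⇒ T₂ = 678 K, P₂ = 975 kPa.
W = 0 (no volume change).
ΔU = nCvΔT = 4.74×20.8×(678−632) = 4530 J.
Q = ΔU = 4530 J.
State after step 1: P = 975 kPa, V = 27.4 L, T = 678 K.
Step 2 — Isothermal: T stays 678 K; PV = const ⇒ V₂ = 130 L, P₂ = 205 kPa.
ΔU = 0 (ideal gas, T constant).
W = nRT ln(V₂/V₁) = 4.74×8.314×678×ln(4.76) = 41700 J.
Q = ΔU + W = 41700 J.
Net over both steps: W = 41700 J, Q = 46200 J, ΔU = 4530 J.

46200 J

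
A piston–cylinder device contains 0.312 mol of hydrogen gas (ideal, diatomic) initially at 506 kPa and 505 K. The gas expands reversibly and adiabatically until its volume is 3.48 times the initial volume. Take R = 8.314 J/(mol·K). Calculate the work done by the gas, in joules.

V₁ = nRT₁/P₁ = 0.312×8.314×505/506 = 2.59 L.
Adiabatic: TV^(γ−1) = const ⇒ T₂ = 505×(0.287)^0.400 = 307 K; PV^γ = const ⇒ P₂ = 88.3 kPa.
ΔU = nCvΔT = 0.312×20.8×(307−505) = -1290 J.
Q = 0 for an adiabatic process, so W = −ΔU = 1290 J.

1290 J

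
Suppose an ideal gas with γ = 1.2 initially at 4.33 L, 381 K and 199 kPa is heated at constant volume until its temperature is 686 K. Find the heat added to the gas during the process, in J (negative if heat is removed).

3450 J

n = P₁V₁/(RT₁) = 199×4.33/(8.314×381) = 0.272 mol.
Isochoric: V stays 4.33 L; P/T = const ⇒ T₂ = 686 K, P₂ = 358 kPa.
W = 0 (no volume change).
ΔU = nCvΔT = 0.272×41.6×(686−381) = 3450 J.
Q = ΔU = 3450 J.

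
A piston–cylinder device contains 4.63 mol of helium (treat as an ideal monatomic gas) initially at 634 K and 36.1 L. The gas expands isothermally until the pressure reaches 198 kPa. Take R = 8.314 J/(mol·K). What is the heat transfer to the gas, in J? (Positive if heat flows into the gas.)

30000 J

P₁ = nRT₁/V₁ = 4.63×8.314×634/36.1 = 676 kPa.
Isothermal: T stays 634 K; PV = const ⇒ V₂ = 123 L, P₂ = 198 kPa.
ΔU = 0 (ideal gas, T constant).
W = nRT ln(V₂/V₁) = 4.63×8.314×634×ln(3.41) = 30000 J.
Q = ΔU + W = 30000 J.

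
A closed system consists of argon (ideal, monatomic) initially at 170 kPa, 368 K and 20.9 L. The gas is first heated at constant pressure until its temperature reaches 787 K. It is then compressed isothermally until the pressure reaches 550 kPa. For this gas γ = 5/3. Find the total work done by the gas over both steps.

-4880 J

n = P₁V₁/(RT₁) = 170×20.9/(8.314×368) = 1.16 mol.
Step 1 — Isobaric: P stays 170 kPa; V/T = const ⇒ T₂ = 787 K, V₂ = 44.7 L.
W = PΔV = 170×(44.7−20.9) kPa·L = 4050 J.
ΔU = nCvΔT = 1.16×12.5×(787−368) = 6070 J.
Q = ΔU + W = nCpΔT = 10100 J.
State after step 1: P = 170 kPa, V = 44.7 L, T = 787 K.
Step 2 — Isothermal: T stays 787 K; PV = const ⇒ V₂ = 13.8 L, P₂ = 550 kPa.
ΔU = 0 (ideal gas, T constant).
W = nRT ln(V₂/V₁) = 1.16×8.314×787×ln(0.309) = -8920 J.
Q = ΔU + W = -8920 J.
Net over both steps: W = -4880 J, Q = 1190 J, ΔU = 6070 J.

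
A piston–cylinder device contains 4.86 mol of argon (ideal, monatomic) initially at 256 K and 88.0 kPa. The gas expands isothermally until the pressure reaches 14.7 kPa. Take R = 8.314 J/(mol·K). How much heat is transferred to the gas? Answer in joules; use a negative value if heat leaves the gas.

18500 J

V₁ = nRT₁/P₁ = 4.86×8.314×256/88.0 = 118 L.
Isothermal: T stays 256 K; PV = const ⇒ V₂ = 704 L, P₂ = 14.7 kPa.
ΔU = 0 (ideal gas, T constant).
W = nRT ln(V₂/V₁) = 4.86×8.314×256×ln(5.99) = 18500 J.
Q = ΔU + W = 18500 J.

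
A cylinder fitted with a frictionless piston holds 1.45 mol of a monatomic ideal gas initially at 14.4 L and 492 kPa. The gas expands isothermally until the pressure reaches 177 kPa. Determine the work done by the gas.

7240 J

T₁ = P₁V₁/(nR) = 492×14.4/(1.45×8.314) = 588 K.
Isothermal: T stays 588 K; PV = const ⇒ V₂ = 40.0 L, P₂ = 177 kPa.
W = nRT ln(V₂/V₁) = 1.45×8.314×588×ln(2.78) = 7240 J.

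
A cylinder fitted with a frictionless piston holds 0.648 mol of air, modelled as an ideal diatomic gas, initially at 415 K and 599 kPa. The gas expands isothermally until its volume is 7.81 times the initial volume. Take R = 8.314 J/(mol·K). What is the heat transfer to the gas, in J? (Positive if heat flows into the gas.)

V₁ = nRT₁/P₁ = 0.648×8.314×415/599 = 3.73 L.
Isothermal: T stays 415 K; PV = const ⇒ V₂ = 29.2 L, P₂ = 76.7 kPa.
ΔU = 0 (ideal gas, T constant).
W = nRT ln(V₂/V₁) = 0.648×8.314×415×ln(7.81) = 4600 J.
Q = ΔU + W = 4600 J.

4600 J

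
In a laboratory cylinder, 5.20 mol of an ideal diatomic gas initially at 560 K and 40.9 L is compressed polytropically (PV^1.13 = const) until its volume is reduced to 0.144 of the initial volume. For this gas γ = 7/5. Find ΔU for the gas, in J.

P₁ = nRT₁/V₁ = 5.20×8.314×560/40.9 = 592 kPa.
Polytropic n=1.13: T₂ = T₁(V₁/V₂)^(n−1) = 560×(6.94)^0.13 = 720 K; P₂ = P₁(V₁/V₂)^n = 5290 kPa.
For an ideal gas ΔU = nCvΔT with Cv = (5/2)R = 20.8 J/(mol·K).
ΔU = 5.20×20.8×(720−560) = 17300 J.

17300 J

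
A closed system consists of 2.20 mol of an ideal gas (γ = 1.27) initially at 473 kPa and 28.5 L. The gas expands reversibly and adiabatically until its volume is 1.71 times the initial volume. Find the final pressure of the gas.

239 kPa

T₁ = P₁V₁/(nR) = 473×28.5/(2.20×8.314) = 737 K.
Adiabatic: TV^(γ−1) = const ⇒ T₂ = 737×(0.585)^0.270 = 638 K; PV^γ = const ⇒ P₂ = 239 kPa.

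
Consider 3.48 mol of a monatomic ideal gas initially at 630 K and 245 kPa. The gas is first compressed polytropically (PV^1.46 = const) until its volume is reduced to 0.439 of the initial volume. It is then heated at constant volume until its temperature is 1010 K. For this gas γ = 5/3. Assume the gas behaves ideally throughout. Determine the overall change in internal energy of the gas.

V₁ = nRT₁/P₁ = 3.48×8.314×630/245 = 74.4 L.
Step 1 — Polytropic n=1.46: T₂ = T₁(V₁/V₂)^(n−1) = 630×(2.28)^0.46 = 920 K; P₂ = P₁(V₁/V₂)^n = 815 kPa.
W = (P₁V₁−P₂V₂)/(n−1) = (245×74.4−815×32.7)/0.46 = -18200 J.
ΔU = nCvΔT = 3.48×12.5×(920−630) = 12600 J.
Q = ΔU + W = -5660 J.
State after step 1: P = 815 kPa, V = 32.7 L, T = 920 K.
Step 2 — Isochoric: V stays 32.7 L; P/T = const ⇒ T₂ = 1010 K, P₂ = 895 kPa.
W = 0 (no volume change).
ΔU = nCvΔT = 3.48×12.5×(1010−920) = 3900 J.
Q = ΔU = 3900 J.
Net over both steps: W = -18200 J, Q = -1750 J, ΔU = 16500 J.

16500 J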